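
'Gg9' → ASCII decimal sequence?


String: 'Gg9'  (3 characters)
Per-character ASCII lookup:
  'G': uppercase starts at 65: 'G' = 65 + 6 = 71
  'g': lowercase starts at 97: 'g' = 97 + 6 = 103
  '9': digits start at 48: '9' = 48 + 9 = 57
= 71 103 57


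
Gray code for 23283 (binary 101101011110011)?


Binary: 101101011110011
Gray code: G = B XOR (B >> 1)
B >> 1 = 010110101111001
101101011110011 XOR 010110101111001:
  1 XOR 0 = 1
  0 XOR 1 = 1
  1 XOR 0 = 1
  1 XOR 1 = 0
  0 XOR 1 = 1
  1 XOR 0 = 1
  0 XOR 1 = 1
  1 XOR 0 = 1
  1 XOR 1 = 0
  1 XOR 1 = 0
  1 XOR 1 = 0
  0 XOR 1 = 1
  0 XOR 0 = 0
  1 XOR 0 = 1
  1 XOR 1 = 0
= 111011110001010


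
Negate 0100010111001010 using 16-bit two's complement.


Original: 0100010111001010
Step 1 - Invert all bits: 1011101000110101
Step 2 - Add 1: 1011101000110101 + 1
= 1011101000110110 (represents -17866)


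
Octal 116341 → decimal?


Positional values:
Position 0: 1 × 8^0 = 1
Position 1: 4 × 8^1 = 32
Position 2: 3 × 8^2 = 192
Position 3: 6 × 8^3 = 3072
Position 4: 1 × 8^4 = 4096
Position 5: 1 × 8^5 = 32768
Sum = 1 + 32 + 192 + 3072 + 4096 + 32768
= 40161


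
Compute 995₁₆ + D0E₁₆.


Align and add column by column (LSB to MSB, each column mod 16 with carry):
  0995
+ 0D0E
  ----
  col 0: 5(5) + E(14) + 0 (carry in) = 19 → 3(3), carry out 1
  col 1: 9(9) + 0(0) + 1 (carry in) = 10 → A(10), carry out 0
  col 2: 9(9) + D(13) + 0 (carry in) = 22 → 6(6), carry out 1
  col 3: 0(0) + 0(0) + 1 (carry in) = 1 → 1(1), carry out 0
Reading digits MSB→LSB: 16A3
Strip leading zeros: 16A3
= 0x16A3


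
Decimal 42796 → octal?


Divide by 8 repeatedly:
42796 ÷ 8 = 5349 remainder 4
5349 ÷ 8 = 668 remainder 5
668 ÷ 8 = 83 remainder 4
83 ÷ 8 = 10 remainder 3
10 ÷ 8 = 1 remainder 2
1 ÷ 8 = 0 remainder 1
Reading remainders bottom-up:
= 0o123454


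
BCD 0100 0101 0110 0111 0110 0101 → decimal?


Each 4-bit group → digit:
  0100 → 4
  0101 → 5
  0110 → 6
  0111 → 7
  0110 → 6
  0101 → 5
= 456765


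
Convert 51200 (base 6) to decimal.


Positional values (base 6):
  0 × 6^0 = 0 × 1 = 0
  0 × 6^1 = 0 × 6 = 0
  2 × 6^2 = 2 × 36 = 72
  1 × 6^3 = 1 × 216 = 216
  5 × 6^4 = 5 × 1296 = 6480
Sum = 0 + 0 + 72 + 216 + 6480
= 6768


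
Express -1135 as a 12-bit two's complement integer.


Original: 010001101111
Step 1 - Invert all bits: 101110010000
Step 2 - Add 1: 101110010000 + 1
= 101110010001 (represents -1135)


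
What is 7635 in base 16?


Divide by 16 repeatedly:
7635 ÷ 16 = 477 remainder 3 (3)
477 ÷ 16 = 29 remainder 13 (D)
29 ÷ 16 = 1 remainder 13 (D)
1 ÷ 16 = 0 remainder 1 (1)
Reading remainders bottom-up:
= 0x1DD3


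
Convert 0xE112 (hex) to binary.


Each hex digit → 4 binary bits:
  E = 1110
  1 = 0001
  1 = 0001
  2 = 0010
Concatenate: 1110 0001 0001 0010
= 1110000100010010


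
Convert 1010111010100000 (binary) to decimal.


Positional values:
Bit 5: 1 × 2^5 = 32
Bit 7: 1 × 2^7 = 128
Bit 9: 1 × 2^9 = 512
Bit 10: 1 × 2^10 = 1024
Bit 11: 1 × 2^11 = 2048
Bit 13: 1 × 2^13 = 8192
Bit 15: 1 × 2^15 = 32768
Sum = 32 + 128 + 512 + 1024 + 2048 + 8192 + 32768
= 44704


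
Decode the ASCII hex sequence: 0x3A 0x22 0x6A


Codes (hex): 0x3A 0x22 0x6A
Per-code ASCII lookup:
  0x3A = 58  (special character) → ':'
  0x22 = 34  (special character) → '"'
  0x6A = 106  (range 97-122: lowercase, 106 - 97 = 9) → 'j'
= ':"j'


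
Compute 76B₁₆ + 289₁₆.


Align and add column by column (LSB to MSB, each column mod 16 with carry):
  076B
+ 0289
  ----
  col 0: B(11) + 9(9) + 0 (carry in) = 20 → 4(4), carry out 1
  col 1: 6(6) + 8(8) + 1 (carry in) = 15 → F(15), carry out 0
  col 2: 7(7) + 2(2) + 0 (carry in) = 9 → 9(9), carry out 0
  col 3: 0(0) + 0(0) + 0 (carry in) = 0 → 0(0), carry out 0
Reading digits MSB→LSB: 09F4
Strip leading zeros: 9F4
= 0x9F4


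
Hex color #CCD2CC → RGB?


Hex: #CCD2CC
R = CC₁₆ = 204
G = D2₁₆ = 210
B = CC₁₆ = 204
= RGB(204, 210, 204)


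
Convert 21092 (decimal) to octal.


Divide by 8 repeatedly:
21092 ÷ 8 = 2636 remainder 4
2636 ÷ 8 = 329 remainder 4
329 ÷ 8 = 41 remainder 1
41 ÷ 8 = 5 remainder 1
5 ÷ 8 = 0 remainder 5
Reading remainders bottom-up:
= 0o51144


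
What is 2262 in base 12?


Divide by 12 repeatedly:
2262 ÷ 12 = 188 remainder 6
188 ÷ 12 = 15 remainder 8
15 ÷ 12 = 1 remainder 3
1 ÷ 12 = 0 remainder 1
Reading remainders bottom-up:
= 1386


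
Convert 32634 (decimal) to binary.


Divide by 2 repeatedly:
32634 ÷ 2 = 16317 remainder 0
16317 ÷ 2 = 8158 remainder 1
8158 ÷ 2 = 4079 remainder 0
4079 ÷ 2 = 2039 remainder 1
2039 ÷ 2 = 1019 remainder 1
1019 ÷ 2 = 509 remainder 1
509 ÷ 2 = 254 remainder 1
254 ÷ 2 = 127 remainder 0
127 ÷ 2 = 63 remainder 1
63 ÷ 2 = 31 remainder 1
31 ÷ 2 = 15 remainder 1
15 ÷ 2 = 7 remainder 1
7 ÷ 2 = 3 remainder 1
3 ÷ 2 = 1 remainder 1
1 ÷ 2 = 0 remainder 1
Reading remainders bottom-up:
= 111111101111010


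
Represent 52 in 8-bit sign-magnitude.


Sign bit: 0 (positive)
Magnitude: 52 = 0110100
= 00110100


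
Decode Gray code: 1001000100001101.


Gray code: 1001000100001101
MSB stays the same: 1
Each subsequent bit = prev_binary XOR current_gray:
  B[1] = 1 XOR 0 = 1
  B[2] = 1 XOR 0 = 1
  B[3] = 1 XOR 1 = 0
  B[4] = 0 XOR 0 = 0
  B[5] = 0 XOR 0 = 0
  B[6] = 0 XOR 0 = 0
  B[7] = 0 XOR 1 = 1
  B[8] = 1 XOR 0 = 1
  B[9] = 1 XOR 0 = 1
  B[10] = 1 XOR 0 = 1
  B[11] = 1 XOR 0 = 1
  B[12] = 1 XOR 1 = 0
  B[13] = 0 XOR 1 = 1
  B[14] = 1 XOR 0 = 1
  B[15] = 1 XOR 1 = 0
= 1110000111110110 (57846 decimal)


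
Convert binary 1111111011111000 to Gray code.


Binary: 1111111011111000
Gray code: G = B XOR (B >> 1)
B >> 1 = 0111111101111100
1111111011111000 XOR 0111111101111100:
  1 XOR 0 = 1
  1 XOR 1 = 0
  1 XOR 1 = 0
  1 XOR 1 = 0
  1 XOR 1 = 0
  1 XOR 1 = 0
  1 XOR 1 = 0
  0 XOR 1 = 1
  1 XOR 0 = 1
  1 XOR 1 = 0
  1 XOR 1 = 0
  1 XOR 1 = 0
  1 XOR 1 = 0
  0 XOR 1 = 1
  0 XOR 0 = 0
  0 XOR 0 = 0
= 1000000110000100


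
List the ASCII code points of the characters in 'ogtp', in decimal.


String: 'ogtp'  (4 characters)
Per-character ASCII lookup:
  'o': lowercase starts at 97: 'o' = 97 + 14 = 111
  'g': lowercase starts at 97: 'g' = 97 + 6 = 103
  't': lowercase starts at 97: 't' = 97 + 19 = 116
  'p': lowercase starts at 97: 'p' = 97 + 15 = 112
= 111 103 116 112


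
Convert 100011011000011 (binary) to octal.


Group into 3-bit groups: 100011011000011
  100 = 4
  011 = 3
  011 = 3
  000 = 0
  011 = 3
= 0o43303


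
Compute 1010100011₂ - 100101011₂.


Align and subtract column by column (LSB to MSB, borrowing when needed):
  1010100011
- 0100101011
  ----------
  col 0: (1 - 0 borrow-in) - 1 → 1 - 1 = 0, borrow out 0
  col 1: (1 - 0 borrow-in) - 1 → 1 - 1 = 0, borrow out 0
  col 2: (0 - 0 borrow-in) - 0 → 0 - 0 = 0, borrow out 0
  col 3: (0 - 0 borrow-in) - 1 → borrow from next column: (0+2) - 1 = 1, borrow out 1
  col 4: (0 - 1 borrow-in) - 0 → borrow from next column: (-1+2) - 0 = 1, borrow out 1
  col 5: (1 - 1 borrow-in) - 1 → borrow from next column: (0+2) - 1 = 1, borrow out 1
  col 6: (0 - 1 borrow-in) - 0 → borrow from next column: (-1+2) - 0 = 1, borrow out 1
  col 7: (1 - 1 borrow-in) - 0 → 0 - 0 = 0, borrow out 0
  col 8: (0 - 0 borrow-in) - 1 → borrow from next column: (0+2) - 1 = 1, borrow out 1
  col 9: (1 - 1 borrow-in) - 0 → 0 - 0 = 0, borrow out 0
Reading bits MSB→LSB: 0101111000
Strip leading zeros: 101111000
= 101111000


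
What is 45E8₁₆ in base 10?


Positional values:
Position 0: 8 × 16^0 = 8 × 1 = 8
Position 1: E × 16^1 = 14 × 16 = 224
Position 2: 5 × 16^2 = 5 × 256 = 1280
Position 3: 4 × 16^3 = 4 × 4096 = 16384
Sum = 8 + 224 + 1280 + 16384
= 17896


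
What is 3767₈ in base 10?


Positional values:
Position 0: 7 × 8^0 = 7
Position 1: 6 × 8^1 = 48
Position 2: 7 × 8^2 = 448
Position 3: 3 × 8^3 = 1536
Sum = 7 + 48 + 448 + 1536
= 2039


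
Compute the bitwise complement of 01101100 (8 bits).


Original: 01101100
Invert all bits:
  bit 0: 0 → 1
  bit 1: 1 → 0
  bit 2: 1 → 0
  bit 3: 0 → 1
  bit 4: 1 → 0
  bit 5: 1 → 0
  bit 6: 0 → 1
  bit 7: 0 → 1
= 10010011


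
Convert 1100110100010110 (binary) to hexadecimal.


Group into 4-bit nibbles: 1100110100010110
  1100 = C
  1101 = D
  0001 = 1
  0110 = 6
= 0xCD16


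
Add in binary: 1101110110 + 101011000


Align and add column by column (LSB to MSB, carry propagating):
  01101110110
+ 00101011000
  -----------
  col 0: 0 + 0 + 0 (carry in) = 0 → bit 0, carry out 0
  col 1: 1 + 0 + 0 (carry in) = 1 → bit 1, carry out 0
  col 2: 1 + 0 + 0 (carry in) = 1 → bit 1, carry out 0
  col 3: 0 + 1 + 0 (carry in) = 1 → bit 1, carry out 0
  col 4: 1 + 1 + 0 (carry in) = 2 → bit 0, carry out 1
  col 5: 1 + 0 + 1 (carry in) = 2 → bit 0, carry out 1
  col 6: 1 + 1 + 1 (carry in) = 3 → bit 1, carry out 1
  col 7: 0 + 0 + 1 (carry in) = 1 → bit 1, carry out 0
  col 8: 1 + 1 + 0 (carry in) = 2 → bit 0, carry out 1
  col 9: 1 + 0 + 1 (carry in) = 2 → bit 0, carry out 1
  col 10: 0 + 0 + 1 (carry in) = 1 → bit 1, carry out 0
Reading bits MSB→LSB: 10011001110
Strip leading zeros: 10011001110
= 10011001110


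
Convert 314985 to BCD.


Each digit → 4-bit binary:
  3 → 0011
  1 → 0001
  4 → 0100
  9 → 1001
  8 → 1000
  5 → 0101
= 0011 0001 0100 1001 1000 0101


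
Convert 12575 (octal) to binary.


Each octal digit → 3 binary bits:
  1 = 001
  2 = 010
  5 = 101
  7 = 111
  5 = 101
Concatenate: 001 010 101 111 101
= 001010101111101


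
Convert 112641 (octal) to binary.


Each octal digit → 3 binary bits:
  1 = 001
  1 = 001
  2 = 010
  6 = 110
  4 = 100
  1 = 001
Concatenate: 001 001 010 110 100 001
= 001001010110100001


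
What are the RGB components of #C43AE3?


Hex: #C43AE3
R = C4₁₆ = 196
G = 3A₁₆ = 58
B = E3₁₆ = 227
= RGB(196, 58, 227)


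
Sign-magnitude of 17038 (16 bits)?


Sign bit: 0 (positive)
Magnitude: 17038 = 100001010001110
= 0100001010001110


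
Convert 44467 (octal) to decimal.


Positional values:
Position 0: 7 × 8^0 = 7
Position 1: 6 × 8^1 = 48
Position 2: 4 × 8^2 = 256
Position 3: 4 × 8^3 = 2048
Position 4: 4 × 8^4 = 16384
Sum = 7 + 48 + 256 + 2048 + 16384
= 18743


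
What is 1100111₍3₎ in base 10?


Positional values (base 3):
  1 × 3^0 = 1 × 1 = 1
  1 × 3^1 = 1 × 3 = 3
  1 × 3^2 = 1 × 9 = 9
  0 × 3^3 = 0 × 27 = 0
  0 × 3^4 = 0 × 81 = 0
  1 × 3^5 = 1 × 243 = 243
  1 × 3^6 = 1 × 729 = 729
Sum = 1 + 3 + 9 + 0 + 0 + 243 + 729
= 985


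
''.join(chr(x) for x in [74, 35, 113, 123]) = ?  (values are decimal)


Codes (decimal): 74 35 113 123
Per-code ASCII lookup:
  74  (range 65-90: uppercase, 74 - 65 = 9) → 'J'
  35  (special character) → '#'
  113  (range 97-122: lowercase, 113 - 97 = 16) → 'q'
  123  (special character) → '{'
= 'J#q{'


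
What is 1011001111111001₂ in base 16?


Group into 4-bit nibbles: 1011001111111001
  1011 = B
  0011 = 3
  1111 = F
  1001 = 9
= 0xB3F9


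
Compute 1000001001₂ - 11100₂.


Align and subtract column by column (LSB to MSB, borrowing when needed):
  1000001001
- 0000011100
  ----------
  col 0: (1 - 0 borrow-in) - 0 → 1 - 0 = 1, borrow out 0
  col 1: (0 - 0 borrow-in) - 0 → 0 - 0 = 0, borrow out 0
  col 2: (0 - 0 borrow-in) - 1 → borrow from next column: (0+2) - 1 = 1, borrow out 1
  col 3: (1 - 1 borrow-in) - 1 → borrow from next column: (0+2) - 1 = 1, borrow out 1
  col 4: (0 - 1 borrow-in) - 1 → borrow from next column: (-1+2) - 1 = 0, borrow out 1
  col 5: (0 - 1 borrow-in) - 0 → borrow from next column: (-1+2) - 0 = 1, borrow out 1
  col 6: (0 - 1 borrow-in) - 0 → borrow from next column: (-1+2) - 0 = 1, borrow out 1
  col 7: (0 - 1 borrow-in) - 0 → borrow from next column: (-1+2) - 0 = 1, borrow out 1
  col 8: (0 - 1 borrow-in) - 0 → borrow from next column: (-1+2) - 0 = 1, borrow out 1
  col 9: (1 - 1 borrow-in) - 0 → 0 - 0 = 0, borrow out 0
Reading bits MSB→LSB: 0111101101
Strip leading zeros: 111101101
= 111101101


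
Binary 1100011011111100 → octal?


Group into 3-bit groups: 001100011011111100
  001 = 1
  100 = 4
  011 = 3
  011 = 3
  111 = 7
  100 = 4
= 0o143374


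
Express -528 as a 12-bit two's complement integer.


Original: 001000010000
Step 1 - Invert all bits: 110111101111
Step 2 - Add 1: 110111101111 + 1
= 110111110000 (represents -528)


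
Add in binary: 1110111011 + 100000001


Align and add column by column (LSB to MSB, carry propagating):
  01110111011
+ 00100000001
  -----------
  col 0: 1 + 1 + 0 (carry in) = 2 → bit 0, carry out 1
  col 1: 1 + 0 + 1 (carry in) = 2 → bit 0, carry out 1
  col 2: 0 + 0 + 1 (carry in) = 1 → bit 1, carry out 0
  col 3: 1 + 0 + 0 (carry in) = 1 → bit 1, carry out 0
  col 4: 1 + 0 + 0 (carry in) = 1 → bit 1, carry out 0
  col 5: 1 + 0 + 0 (carry in) = 1 → bit 1, carry out 0
  col 6: 0 + 0 + 0 (carry in) = 0 → bit 0, carry out 0
  col 7: 1 + 0 + 0 (carry in) = 1 → bit 1, carry out 0
  col 8: 1 + 1 + 0 (carry in) = 2 → bit 0, carry out 1
  col 9: 1 + 0 + 1 (carry in) = 2 → bit 0, carry out 1
  col 10: 0 + 0 + 1 (carry in) = 1 → bit 1, carry out 0
Reading bits MSB→LSB: 10010111100
Strip leading zeros: 10010111100
= 10010111100


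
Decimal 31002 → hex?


Divide by 16 repeatedly:
31002 ÷ 16 = 1937 remainder 10 (A)
1937 ÷ 16 = 121 remainder 1 (1)
121 ÷ 16 = 7 remainder 9 (9)
7 ÷ 16 = 0 remainder 7 (7)
Reading remainders bottom-up:
= 0x791A


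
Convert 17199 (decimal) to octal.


Divide by 8 repeatedly:
17199 ÷ 8 = 2149 remainder 7
2149 ÷ 8 = 268 remainder 5
268 ÷ 8 = 33 remainder 4
33 ÷ 8 = 4 remainder 1
4 ÷ 8 = 0 remainder 4
Reading remainders bottom-up:
= 0o41457


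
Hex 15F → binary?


Each hex digit → 4 binary bits:
  1 = 0001
  5 = 0101
  F = 1111
Concatenate: 0001 0101 1111
= 000101011111


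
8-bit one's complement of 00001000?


Original: 00001000
Invert all bits:
  bit 0: 0 → 1
  bit 1: 0 → 1
  bit 2: 0 → 1
  bit 3: 0 → 1
  bit 4: 1 → 0
  bit 5: 0 → 1
  bit 6: 0 → 1
  bit 7: 0 → 1
= 11110111


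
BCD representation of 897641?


Each digit → 4-bit binary:
  8 → 1000
  9 → 1001
  7 → 0111
  6 → 0110
  4 → 0100
  1 → 0001
= 1000 1001 0111 0110 0100 0001


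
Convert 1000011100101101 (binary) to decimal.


Positional values:
Bit 0: 1 × 2^0 = 1
Bit 2: 1 × 2^2 = 4
Bit 3: 1 × 2^3 = 8
Bit 5: 1 × 2^5 = 32
Bit 8: 1 × 2^8 = 256
Bit 9: 1 × 2^9 = 512
Bit 10: 1 × 2^10 = 1024
Bit 15: 1 × 2^15 = 32768
Sum = 1 + 4 + 8 + 32 + 256 + 512 + 1024 + 32768
= 34605


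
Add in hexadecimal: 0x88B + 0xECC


Align and add column by column (LSB to MSB, each column mod 16 with carry):
  088B
+ 0ECC
  ----
  col 0: B(11) + C(12) + 0 (carry in) = 23 → 7(7), carry out 1
  col 1: 8(8) + C(12) + 1 (carry in) = 21 → 5(5), carry out 1
  col 2: 8(8) + E(14) + 1 (carry in) = 23 → 7(7), carry out 1
  col 3: 0(0) + 0(0) + 1 (carry in) = 1 → 1(1), carry out 0
Reading digits MSB→LSB: 1757
Strip leading zeros: 1757
= 0x1757


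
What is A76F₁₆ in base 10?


Positional values:
Position 0: F × 16^0 = 15 × 1 = 15
Position 1: 6 × 16^1 = 6 × 16 = 96
Position 2: 7 × 16^2 = 7 × 256 = 1792
Position 3: A × 16^3 = 10 × 4096 = 40960
Sum = 15 + 96 + 1792 + 40960
= 42863


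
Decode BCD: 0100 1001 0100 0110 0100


Each 4-bit group → digit:
  0100 → 4
  1001 → 9
  0100 → 4
  0110 → 6
  0100 → 4
= 49464


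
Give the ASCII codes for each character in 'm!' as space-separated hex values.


String: 'm!'  (2 characters)
Per-character ASCII lookup:
  'm': lowercase starts at 97: 'm' = 97 + 12 = 109 → 0x6D
  '!': special character: '!' = 33 → 0x21
= 0x6D 0x21


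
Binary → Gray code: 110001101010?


Binary: 110001101010
Gray code: G = B XOR (B >> 1)
B >> 1 = 011000110101
110001101010 XOR 011000110101:
  1 XOR 0 = 1
  1 XOR 1 = 0
  0 XOR 1 = 1
  0 XOR 0 = 0
  0 XOR 0 = 0
  1 XOR 0 = 1
  1 XOR 1 = 0
  0 XOR 1 = 1
  1 XOR 0 = 1
  0 XOR 1 = 1
  1 XOR 0 = 1
  0 XOR 1 = 1
= 101001011111


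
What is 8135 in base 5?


Divide by 5 repeatedly:
8135 ÷ 5 = 1627 remainder 0
1627 ÷ 5 = 325 remainder 2
325 ÷ 5 = 65 remainder 0
65 ÷ 5 = 13 remainder 0
13 ÷ 5 = 2 remainder 3
2 ÷ 5 = 0 remainder 2
Reading remainders bottom-up:
= 230020


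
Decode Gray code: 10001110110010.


Gray code: 10001110110010
MSB stays the same: 1
Each subsequent bit = prev_binary XOR current_gray:
  B[1] = 1 XOR 0 = 1
  B[2] = 1 XOR 0 = 1
  B[3] = 1 XOR 0 = 1
  B[4] = 1 XOR 1 = 0
  B[5] = 0 XOR 1 = 1
  B[6] = 1 XOR 1 = 0
  B[7] = 0 XOR 0 = 0
  B[8] = 0 XOR 1 = 1
  B[9] = 1 XOR 1 = 0
  B[10] = 0 XOR 0 = 0
  B[11] = 0 XOR 0 = 0
  B[12] = 0 XOR 1 = 1
  B[13] = 1 XOR 0 = 1
= 11110100100011 (15651 decimal)


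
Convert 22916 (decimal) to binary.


Divide by 2 repeatedly:
22916 ÷ 2 = 11458 remainder 0
11458 ÷ 2 = 5729 remainder 0
5729 ÷ 2 = 2864 remainder 1
2864 ÷ 2 = 1432 remainder 0
1432 ÷ 2 = 716 remainder 0
716 ÷ 2 = 358 remainder 0
358 ÷ 2 = 179 remainder 0
179 ÷ 2 = 89 remainder 1
89 ÷ 2 = 44 remainder 1
44 ÷ 2 = 22 remainder 0
22 ÷ 2 = 11 remainder 0
11 ÷ 2 = 5 remainder 1
5 ÷ 2 = 2 remainder 1
2 ÷ 2 = 1 remainder 0
1 ÷ 2 = 0 remainder 1
Reading remainders bottom-up:
= 101100110000100


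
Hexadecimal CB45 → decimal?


Positional values:
Position 0: 5 × 16^0 = 5 × 1 = 5
Position 1: 4 × 16^1 = 4 × 16 = 64
Position 2: B × 16^2 = 11 × 256 = 2816
Position 3: C × 16^3 = 12 × 4096 = 49152
Sum = 5 + 64 + 2816 + 49152
= 52037


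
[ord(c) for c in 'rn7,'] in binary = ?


String: 'rn7,'  (4 characters)
Per-character ASCII lookup:
  'r': lowercase starts at 97: 'r' = 97 + 17 = 114 → 1110010
  'n': lowercase starts at 97: 'n' = 97 + 13 = 110 → 1101110
  '7': digits start at 48: '7' = 48 + 7 = 55 → 110111
  ',': special character: ',' = 44 → 101100
= 1110010 1101110 110111 101100


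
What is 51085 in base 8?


Divide by 8 repeatedly:
51085 ÷ 8 = 6385 remainder 5
6385 ÷ 8 = 798 remainder 1
798 ÷ 8 = 99 remainder 6
99 ÷ 8 = 12 remainder 3
12 ÷ 8 = 1 remainder 4
1 ÷ 8 = 0 remainder 1
Reading remainders bottom-up:
= 0o143615


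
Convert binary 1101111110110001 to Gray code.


Binary: 1101111110110001
Gray code: G = B XOR (B >> 1)
B >> 1 = 0110111111011000
1101111110110001 XOR 0110111111011000:
  1 XOR 0 = 1
  1 XOR 1 = 0
  0 XOR 1 = 1
  1 XOR 0 = 1
  1 XOR 1 = 0
  1 XOR 1 = 0
  1 XOR 1 = 0
  1 XOR 1 = 0
  1 XOR 1 = 0
  0 XOR 1 = 1
  1 XOR 0 = 1
  1 XOR 1 = 0
  0 XOR 1 = 1
  0 XOR 0 = 0
  0 XOR 0 = 0
  1 XOR 0 = 1
= 1011000001101001


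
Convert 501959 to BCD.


Each digit → 4-bit binary:
  5 → 0101
  0 → 0000
  1 → 0001
  9 → 1001
  5 → 0101
  9 → 1001
= 0101 0000 0001 1001 0101 1001


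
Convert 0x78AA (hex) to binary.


Each hex digit → 4 binary bits:
  7 = 0111
  8 = 1000
  A = 1010
  A = 1010
Concatenate: 0111 1000 1010 1010
= 0111100010101010


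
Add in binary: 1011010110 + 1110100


Align and add column by column (LSB to MSB, carry propagating):
  01011010110
+ 00001110100
  -----------
  col 0: 0 + 0 + 0 (carry in) = 0 → bit 0, carry out 0
  col 1: 1 + 0 + 0 (carry in) = 1 → bit 1, carry out 0
  col 2: 1 + 1 + 0 (carry in) = 2 → bit 0, carry out 1
  col 3: 0 + 0 + 1 (carry in) = 1 → bit 1, carry out 0
  col 4: 1 + 1 + 0 (carry in) = 2 → bit 0, carry out 1
  col 5: 0 + 1 + 1 (carry in) = 2 → bit 0, carry out 1
  col 6: 1 + 1 + 1 (carry in) = 3 → bit 1, carry out 1
  col 7: 1 + 0 + 1 (carry in) = 2 → bit 0, carry out 1
  col 8: 0 + 0 + 1 (carry in) = 1 → bit 1, carry out 0
  col 9: 1 + 0 + 0 (carry in) = 1 → bit 1, carry out 0
  col 10: 0 + 0 + 0 (carry in) = 0 → bit 0, carry out 0
Reading bits MSB→LSB: 01101001010
Strip leading zeros: 1101001010
= 1101001010


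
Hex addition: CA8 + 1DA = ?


Align and add column by column (LSB to MSB, each column mod 16 with carry):
  0CA8
+ 01DA
  ----
  col 0: 8(8) + A(10) + 0 (carry in) = 18 → 2(2), carry out 1
  col 1: A(10) + D(13) + 1 (carry in) = 24 → 8(8), carry out 1
  col 2: C(12) + 1(1) + 1 (carry in) = 14 → E(14), carry out 0
  col 3: 0(0) + 0(0) + 0 (carry in) = 0 → 0(0), carry out 0
Reading digits MSB→LSB: 0E82
Strip leading zeros: E82
= 0xE82


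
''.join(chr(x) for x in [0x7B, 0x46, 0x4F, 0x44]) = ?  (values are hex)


Codes (hex): 0x7B 0x46 0x4F 0x44
Per-code ASCII lookup:
  0x7B = 123  (special character) → '{'
  0x46 = 70  (range 65-90: uppercase, 70 - 65 = 5) → 'F'
  0x4F = 79  (range 65-90: uppercase, 79 - 65 = 14) → 'O'
  0x44 = 68  (range 65-90: uppercase, 68 - 65 = 3) → 'D'
= '{FOD'


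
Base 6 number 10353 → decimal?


Positional values (base 6):
  3 × 6^0 = 3 × 1 = 3
  5 × 6^1 = 5 × 6 = 30
  3 × 6^2 = 3 × 36 = 108
  0 × 6^3 = 0 × 216 = 0
  1 × 6^4 = 1 × 1296 = 1296
Sum = 3 + 30 + 108 + 0 + 1296
= 1437


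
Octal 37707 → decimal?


Positional values:
Position 0: 7 × 8^0 = 7
Position 1: 0 × 8^1 = 0
Position 2: 7 × 8^2 = 448
Position 3: 7 × 8^3 = 3584
Position 4: 3 × 8^4 = 12288
Sum = 7 + 0 + 448 + 3584 + 12288
= 16327


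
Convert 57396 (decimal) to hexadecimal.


Divide by 16 repeatedly:
57396 ÷ 16 = 3587 remainder 4 (4)
3587 ÷ 16 = 224 remainder 3 (3)
224 ÷ 16 = 14 remainder 0 (0)
14 ÷ 16 = 0 remainder 14 (E)
Reading remainders bottom-up:
= 0xE034


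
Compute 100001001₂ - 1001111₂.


Align and subtract column by column (LSB to MSB, borrowing when needed):
  100001001
- 001001111
  ---------
  col 0: (1 - 0 borrow-in) - 1 → 1 - 1 = 0, borrow out 0
  col 1: (0 - 0 borrow-in) - 1 → borrow from next column: (0+2) - 1 = 1, borrow out 1
  col 2: (0 - 1 borrow-in) - 1 → borrow from next column: (-1+2) - 1 = 0, borrow out 1
  col 3: (1 - 1 borrow-in) - 1 → borrow from next column: (0+2) - 1 = 1, borrow out 1
  col 4: (0 - 1 borrow-in) - 0 → borrow from next column: (-1+2) - 0 = 1, borrow out 1
  col 5: (0 - 1 borrow-in) - 0 → borrow from next column: (-1+2) - 0 = 1, borrow out 1
  col 6: (0 - 1 borrow-in) - 1 → borrow from next column: (-1+2) - 1 = 0, borrow out 1
  col 7: (0 - 1 borrow-in) - 0 → borrow from next column: (-1+2) - 0 = 1, borrow out 1
  col 8: (1 - 1 borrow-in) - 0 → 0 - 0 = 0, borrow out 0
Reading bits MSB→LSB: 010111010
Strip leading zeros: 10111010
= 10111010


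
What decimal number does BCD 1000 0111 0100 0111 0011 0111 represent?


Each 4-bit group → digit:
  1000 → 8
  0111 → 7
  0100 → 4
  0111 → 7
  0011 → 3
  0111 → 7
= 874737


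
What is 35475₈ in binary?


Each octal digit → 3 binary bits:
  3 = 011
  5 = 101
  4 = 100
  7 = 111
  5 = 101
Concatenate: 011 101 100 111 101
= 011101100111101


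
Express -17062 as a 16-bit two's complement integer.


Original: 0100001010100110
Step 1 - Invert all bits: 1011110101011001
Step 2 - Add 1: 1011110101011001 + 1
= 1011110101011010 (represents -17062)


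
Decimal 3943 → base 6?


Divide by 6 repeatedly:
3943 ÷ 6 = 657 remainder 1
657 ÷ 6 = 109 remainder 3
109 ÷ 6 = 18 remainder 1
18 ÷ 6 = 3 remainder 0
3 ÷ 6 = 0 remainder 3
Reading remainders bottom-up:
= 30131


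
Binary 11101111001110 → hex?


Group into 4-bit nibbles: 0011101111001110
  0011 = 3
  1011 = B
  1100 = C
  1110 = E
= 0x3BCE


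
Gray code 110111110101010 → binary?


Gray code: 110111110101010
MSB stays the same: 1
Each subsequent bit = prev_binary XOR current_gray:
  B[1] = 1 XOR 1 = 0
  B[2] = 0 XOR 0 = 0
  B[3] = 0 XOR 1 = 1
  B[4] = 1 XOR 1 = 0
  B[5] = 0 XOR 1 = 1
  B[6] = 1 XOR 1 = 0
  B[7] = 0 XOR 1 = 1
  B[8] = 1 XOR 0 = 1
  B[9] = 1 XOR 1 = 0
  B[10] = 0 XOR 0 = 0
  B[11] = 0 XOR 1 = 1
  B[12] = 1 XOR 0 = 1
  B[13] = 1 XOR 1 = 0
  B[14] = 0 XOR 0 = 0
= 100101011001100 (19148 decimal)


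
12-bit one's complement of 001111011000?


Original: 001111011000
Invert all bits:
  bit 0: 0 → 1
  bit 1: 0 → 1
  bit 2: 1 → 0
  bit 3: 1 → 0
  bit 4: 1 → 0
  bit 5: 1 → 0
  bit 6: 0 → 1
  bit 7: 1 → 0
  bit 8: 1 → 0
  bit 9: 0 → 1
  bit 10: 0 → 1
  bit 11: 0 → 1
= 110000100111


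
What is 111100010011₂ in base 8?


Group into 3-bit groups: 111100010011
  111 = 7
  100 = 4
  010 = 2
  011 = 3
= 0o7423


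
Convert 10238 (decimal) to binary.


Divide by 2 repeatedly:
10238 ÷ 2 = 5119 remainder 0
5119 ÷ 2 = 2559 remainder 1
2559 ÷ 2 = 1279 remainder 1
1279 ÷ 2 = 639 remainder 1
639 ÷ 2 = 319 remainder 1
319 ÷ 2 = 159 remainder 1
159 ÷ 2 = 79 remainder 1
79 ÷ 2 = 39 remainder 1
39 ÷ 2 = 19 remainder 1
19 ÷ 2 = 9 remainder 1
9 ÷ 2 = 4 remainder 1
4 ÷ 2 = 2 remainder 0
2 ÷ 2 = 1 remainder 0
1 ÷ 2 = 0 remainder 1
Reading remainders bottom-up:
= 10011111111110


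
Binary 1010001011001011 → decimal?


Positional values:
Bit 0: 1 × 2^0 = 1
Bit 1: 1 × 2^1 = 2
Bit 3: 1 × 2^3 = 8
Bit 6: 1 × 2^6 = 64
Bit 7: 1 × 2^7 = 128
Bit 9: 1 × 2^9 = 512
Bit 13: 1 × 2^13 = 8192
Bit 15: 1 × 2^15 = 32768
Sum = 1 + 2 + 8 + 64 + 128 + 512 + 8192 + 32768
= 41675


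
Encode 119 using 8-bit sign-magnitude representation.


Sign bit: 0 (positive)
Magnitude: 119 = 1110111
= 01110111


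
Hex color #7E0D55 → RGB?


Hex: #7E0D55
R = 7E₁₆ = 126
G = 0D₁₆ = 13
B = 55₁₆ = 85
= RGB(126, 13, 85)


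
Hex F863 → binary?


Each hex digit → 4 binary bits:
  F = 1111
  8 = 1000
  6 = 0110
  3 = 0011
Concatenate: 1111 1000 0110 0011
= 1111100001100011


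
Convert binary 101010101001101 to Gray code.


Binary: 101010101001101
Gray code: G = B XOR (B >> 1)
B >> 1 = 010101010100110
101010101001101 XOR 010101010100110:
  1 XOR 0 = 1
  0 XOR 1 = 1
  1 XOR 0 = 1
  0 XOR 1 = 1
  1 XOR 0 = 1
  0 XOR 1 = 1
  1 XOR 0 = 1
  0 XOR 1 = 1
  1 XOR 0 = 1
  0 XOR 1 = 1
  0 XOR 0 = 0
  1 XOR 0 = 1
  1 XOR 1 = 0
  0 XOR 1 = 1
  1 XOR 0 = 1
= 111111111101011


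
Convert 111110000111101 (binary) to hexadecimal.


Group into 4-bit nibbles: 0111110000111101
  0111 = 7
  1100 = C
  0011 = 3
  1101 = D
= 0x7C3D


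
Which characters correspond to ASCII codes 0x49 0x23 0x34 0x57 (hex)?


Codes (hex): 0x49 0x23 0x34 0x57
Per-code ASCII lookup:
  0x49 = 73  (range 65-90: uppercase, 73 - 65 = 8) → 'I'
  0x23 = 35  (special character) → '#'
  0x34 = 52  (range 48-57: digits, 52 - 48 = 4) → '4'
  0x57 = 87  (range 65-90: uppercase, 87 - 65 = 22) → 'W'
= 'I#4W'


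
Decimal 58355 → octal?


Divide by 8 repeatedly:
58355 ÷ 8 = 7294 remainder 3
7294 ÷ 8 = 911 remainder 6
911 ÷ 8 = 113 remainder 7
113 ÷ 8 = 14 remainder 1
14 ÷ 8 = 1 remainder 6
1 ÷ 8 = 0 remainder 1
Reading remainders bottom-up:
= 0o161763


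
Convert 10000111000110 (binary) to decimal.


Positional values:
Bit 1: 1 × 2^1 = 2
Bit 2: 1 × 2^2 = 4
Bit 6: 1 × 2^6 = 64
Bit 7: 1 × 2^7 = 128
Bit 8: 1 × 2^8 = 256
Bit 13: 1 × 2^13 = 8192
Sum = 2 + 4 + 64 + 128 + 256 + 8192
= 8646


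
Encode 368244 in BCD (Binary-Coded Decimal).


Each digit → 4-bit binary:
  3 → 0011
  6 → 0110
  8 → 1000
  2 → 0010
  4 → 0100
  4 → 0100
= 0011 0110 1000 0010 0100 0100


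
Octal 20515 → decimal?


Positional values:
Position 0: 5 × 8^0 = 5
Position 1: 1 × 8^1 = 8
Position 2: 5 × 8^2 = 320
Position 3: 0 × 8^3 = 0
Position 4: 2 × 8^4 = 8192
Sum = 5 + 8 + 320 + 0 + 8192
= 8525


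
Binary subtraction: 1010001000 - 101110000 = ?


Align and subtract column by column (LSB to MSB, borrowing when needed):
  1010001000
- 0101110000
  ----------
  col 0: (0 - 0 borrow-in) - 0 → 0 - 0 = 0, borrow out 0
  col 1: (0 - 0 borrow-in) - 0 → 0 - 0 = 0, borrow out 0
  col 2: (0 - 0 borrow-in) - 0 → 0 - 0 = 0, borrow out 0
  col 3: (1 - 0 borrow-in) - 0 → 1 - 0 = 1, borrow out 0
  col 4: (0 - 0 borrow-in) - 1 → borrow from next column: (0+2) - 1 = 1, borrow out 1
  col 5: (0 - 1 borrow-in) - 1 → borrow from next column: (-1+2) - 1 = 0, borrow out 1
  col 6: (0 - 1 borrow-in) - 1 → borrow from next column: (-1+2) - 1 = 0, borrow out 1
  col 7: (1 - 1 borrow-in) - 0 → 0 - 0 = 0, borrow out 0
  col 8: (0 - 0 borrow-in) - 1 → borrow from next column: (0+2) - 1 = 1, borrow out 1
  col 9: (1 - 1 borrow-in) - 0 → 0 - 0 = 0, borrow out 0
Reading bits MSB→LSB: 0100011000
Strip leading zeros: 100011000
= 100011000


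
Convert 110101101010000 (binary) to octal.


Group into 3-bit groups: 110101101010000
  110 = 6
  101 = 5
  101 = 5
  010 = 2
  000 = 0
= 0o65520


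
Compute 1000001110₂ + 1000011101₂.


Align and add column by column (LSB to MSB, carry propagating):
  01000001110
+ 01000011101
  -----------
  col 0: 0 + 1 + 0 (carry in) = 1 → bit 1, carry out 0
  col 1: 1 + 0 + 0 (carry in) = 1 → bit 1, carry out 0
  col 2: 1 + 1 + 0 (carry in) = 2 → bit 0, carry out 1
  col 3: 1 + 1 + 1 (carry in) = 3 → bit 1, carry out 1
  col 4: 0 + 1 + 1 (carry in) = 2 → bit 0, carry out 1
  col 5: 0 + 0 + 1 (carry in) = 1 → bit 1, carry out 0
  col 6: 0 + 0 + 0 (carry in) = 0 → bit 0, carry out 0
  col 7: 0 + 0 + 0 (carry in) = 0 → bit 0, carry out 0
  col 8: 0 + 0 + 0 (carry in) = 0 → bit 0, carry out 0
  col 9: 1 + 1 + 0 (carry in) = 2 → bit 0, carry out 1
  col 10: 0 + 0 + 1 (carry in) = 1 → bit 1, carry out 0
Reading bits MSB→LSB: 10000101011
Strip leading zeros: 10000101011
= 10000101011


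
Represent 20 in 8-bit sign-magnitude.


Sign bit: 0 (positive)
Magnitude: 20 = 0010100
= 00010100


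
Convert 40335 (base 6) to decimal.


Positional values (base 6):
  5 × 6^0 = 5 × 1 = 5
  3 × 6^1 = 3 × 6 = 18
  3 × 6^2 = 3 × 36 = 108
  0 × 6^3 = 0 × 216 = 0
  4 × 6^4 = 4 × 1296 = 5184
Sum = 5 + 18 + 108 + 0 + 5184
= 5315


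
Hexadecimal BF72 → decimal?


Positional values:
Position 0: 2 × 16^0 = 2 × 1 = 2
Position 1: 7 × 16^1 = 7 × 16 = 112
Position 2: F × 16^2 = 15 × 256 = 3840
Position 3: B × 16^3 = 11 × 4096 = 45056
Sum = 2 + 112 + 3840 + 45056
= 49010


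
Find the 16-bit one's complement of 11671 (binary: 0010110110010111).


Original: 0010110110010111
Invert all bits:
  bit 0: 0 → 1
  bit 1: 0 → 1
  bit 2: 1 → 0
  bit 3: 0 → 1
  bit 4: 1 → 0
  bit 5: 1 → 0
  bit 6: 0 → 1
  bit 7: 1 → 0
  bit 8: 1 → 0
  bit 9: 0 → 1
  bit 10: 0 → 1
  bit 11: 1 → 0
  bit 12: 0 → 1
  bit 13: 1 → 0
  bit 14: 1 → 0
  bit 15: 1 → 0
= 1101001001101000


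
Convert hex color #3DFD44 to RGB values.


Hex: #3DFD44
R = 3D₁₆ = 61
G = FD₁₆ = 253
B = 44₁₆ = 68
= RGB(61, 253, 68)


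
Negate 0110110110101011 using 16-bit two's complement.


Original: 0110110110101011
Step 1 - Invert all bits: 1001001001010100
Step 2 - Add 1: 1001001001010100 + 1
= 1001001001010101 (represents -28075)


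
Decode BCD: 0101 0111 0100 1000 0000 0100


Each 4-bit group → digit:
  0101 → 5
  0111 → 7
  0100 → 4
  1000 → 8
  0000 → 0
  0100 → 4
= 574804


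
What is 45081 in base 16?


Divide by 16 repeatedly:
45081 ÷ 16 = 2817 remainder 9 (9)
2817 ÷ 16 = 176 remainder 1 (1)
176 ÷ 16 = 11 remainder 0 (0)
11 ÷ 16 = 0 remainder 11 (B)
Reading remainders bottom-up:
= 0xB019


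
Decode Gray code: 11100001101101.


Gray code: 11100001101101
MSB stays the same: 1
Each subsequent bit = prev_binary XOR current_gray:
  B[1] = 1 XOR 1 = 0
  B[2] = 0 XOR 1 = 1
  B[3] = 1 XOR 0 = 1
  B[4] = 1 XOR 0 = 1
  B[5] = 1 XOR 0 = 1
  B[6] = 1 XOR 0 = 1
  B[7] = 1 XOR 1 = 0
  B[8] = 0 XOR 1 = 1
  B[9] = 1 XOR 0 = 1
  B[10] = 1 XOR 1 = 0
  B[11] = 0 XOR 1 = 1
  B[12] = 1 XOR 0 = 1
  B[13] = 1 XOR 1 = 0
= 10111110110110 (12214 decimal)


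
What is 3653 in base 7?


Divide by 7 repeatedly:
3653 ÷ 7 = 521 remainder 6
521 ÷ 7 = 74 remainder 3
74 ÷ 7 = 10 remainder 4
10 ÷ 7 = 1 remainder 3
1 ÷ 7 = 0 remainder 1
Reading remainders bottom-up:
= 13436


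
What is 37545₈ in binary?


Each octal digit → 3 binary bits:
  3 = 011
  7 = 111
  5 = 101
  4 = 100
  5 = 101
Concatenate: 011 111 101 100 101
= 011111101100101


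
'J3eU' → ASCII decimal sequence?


String: 'J3eU'  (4 characters)
Per-character ASCII lookup:
  'J': uppercase starts at 65: 'J' = 65 + 9 = 74
  '3': digits start at 48: '3' = 48 + 3 = 51
  'e': lowercase starts at 97: 'e' = 97 + 4 = 101
  'U': uppercase starts at 65: 'U' = 65 + 20 = 85
= 74 51 101 85


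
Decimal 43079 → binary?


Divide by 2 repeatedly:
43079 ÷ 2 = 21539 remainder 1
21539 ÷ 2 = 10769 remainder 1
10769 ÷ 2 = 5384 remainder 1
5384 ÷ 2 = 2692 remainder 0
2692 ÷ 2 = 1346 remainder 0
1346 ÷ 2 = 673 remainder 0
673 ÷ 2 = 336 remainder 1
336 ÷ 2 = 168 remainder 0
168 ÷ 2 = 84 remainder 0
84 ÷ 2 = 42 remainder 0
42 ÷ 2 = 21 remainder 0
21 ÷ 2 = 10 remainder 1
10 ÷ 2 = 5 remainder 0
5 ÷ 2 = 2 remainder 1
2 ÷ 2 = 1 remainder 0
1 ÷ 2 = 0 remainder 1
Reading remainders bottom-up:
= 1010100001000111


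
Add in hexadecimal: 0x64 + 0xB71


Align and add column by column (LSB to MSB, each column mod 16 with carry):
  0064
+ 0B71
  ----
  col 0: 4(4) + 1(1) + 0 (carry in) = 5 → 5(5), carry out 0
  col 1: 6(6) + 7(7) + 0 (carry in) = 13 → D(13), carry out 0
  col 2: 0(0) + B(11) + 0 (carry in) = 11 → B(11), carry out 0
  col 3: 0(0) + 0(0) + 0 (carry in) = 0 → 0(0), carry out 0
Reading digits MSB→LSB: 0BD5
Strip leading zeros: BD5
= 0xBD5


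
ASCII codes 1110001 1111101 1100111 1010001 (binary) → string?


Codes (binary): 1110001 1111101 1100111 1010001
Per-code ASCII lookup:
  1110001 = 113  (range 97-122: lowercase, 113 - 97 = 16) → 'q'
  1111101 = 125  (special character) → '}'
  1100111 = 103  (range 97-122: lowercase, 103 - 97 = 6) → 'g'
  1010001 = 81  (range 65-90: uppercase, 81 - 65 = 16) → 'Q'
= 'q}gQ'


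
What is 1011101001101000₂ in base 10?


Positional values:
Bit 3: 1 × 2^3 = 8
Bit 5: 1 × 2^5 = 32
Bit 6: 1 × 2^6 = 64
Bit 9: 1 × 2^9 = 512
Bit 11: 1 × 2^11 = 2048
Bit 12: 1 × 2^12 = 4096
Bit 13: 1 × 2^13 = 8192
Bit 15: 1 × 2^15 = 32768
Sum = 8 + 32 + 64 + 512 + 2048 + 4096 + 8192 + 32768
= 47720


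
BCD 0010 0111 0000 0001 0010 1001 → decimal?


Each 4-bit group → digit:
  0010 → 2
  0111 → 7
  0000 → 0
  0001 → 1
  0010 → 2
  1001 → 9
= 270129


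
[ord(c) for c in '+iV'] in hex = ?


String: '+iV'  (3 characters)
Per-character ASCII lookup:
  '+': special character: '+' = 43 → 0x2B
  'i': lowercase starts at 97: 'i' = 97 + 8 = 105 → 0x69
  'V': uppercase starts at 65: 'V' = 65 + 21 = 86 → 0x56
= 0x2B 0x69 0x56


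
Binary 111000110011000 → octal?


Group into 3-bit groups: 111000110011000
  111 = 7
  000 = 0
  110 = 6
  011 = 3
  000 = 0
= 0o70630


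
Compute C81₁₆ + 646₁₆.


Align and add column by column (LSB to MSB, each column mod 16 with carry):
  0C81
+ 0646
  ----
  col 0: 1(1) + 6(6) + 0 (carry in) = 7 → 7(7), carry out 0
  col 1: 8(8) + 4(4) + 0 (carry in) = 12 → C(12), carry out 0
  col 2: C(12) + 6(6) + 0 (carry in) = 18 → 2(2), carry out 1
  col 3: 0(0) + 0(0) + 1 (carry in) = 1 → 1(1), carry out 0
Reading digits MSB→LSB: 12C7
Strip leading zeros: 12C7
= 0x12C7


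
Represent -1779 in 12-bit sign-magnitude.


Sign bit: 1 (negative)
Magnitude: 1779 = 11011110011
= 111011110011


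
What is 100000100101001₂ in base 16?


Group into 4-bit nibbles: 0100000100101001
  0100 = 4
  0001 = 1
  0010 = 2
  1001 = 9
= 0x4129


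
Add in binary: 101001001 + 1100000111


Align and add column by column (LSB to MSB, carry propagating):
  00101001001
+ 01100000111
  -----------
  col 0: 1 + 1 + 0 (carry in) = 2 → bit 0, carry out 1
  col 1: 0 + 1 + 1 (carry in) = 2 → bit 0, carry out 1
  col 2: 0 + 1 + 1 (carry in) = 2 → bit 0, carry out 1
  col 3: 1 + 0 + 1 (carry in) = 2 → bit 0, carry out 1
  col 4: 0 + 0 + 1 (carry in) = 1 → bit 1, carry out 0
  col 5: 0 + 0 + 0 (carry in) = 0 → bit 0, carry out 0
  col 6: 1 + 0 + 0 (carry in) = 1 → bit 1, carry out 0
  col 7: 0 + 0 + 0 (carry in) = 0 → bit 0, carry out 0
  col 8: 1 + 1 + 0 (carry in) = 2 → bit 0, carry out 1
  col 9: 0 + 1 + 1 (carry in) = 2 → bit 0, carry out 1
  col 10: 0 + 0 + 1 (carry in) = 1 → bit 1, carry out 0
Reading bits MSB→LSB: 10001010000
Strip leading zeros: 10001010000
= 10001010000


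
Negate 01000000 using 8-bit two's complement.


Original: 01000000
Step 1 - Invert all bits: 10111111
Step 2 - Add 1: 10111111 + 1
= 11000000 (represents -64)


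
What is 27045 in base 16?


Divide by 16 repeatedly:
27045 ÷ 16 = 1690 remainder 5 (5)
1690 ÷ 16 = 105 remainder 10 (A)
105 ÷ 16 = 6 remainder 9 (9)
6 ÷ 16 = 0 remainder 6 (6)
Reading remainders bottom-up:
= 0x69A5


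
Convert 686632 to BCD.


Each digit → 4-bit binary:
  6 → 0110
  8 → 1000
  6 → 0110
  6 → 0110
  3 → 0011
  2 → 0010
= 0110 1000 0110 0110 0011 0010


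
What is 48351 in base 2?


Divide by 2 repeatedly:
48351 ÷ 2 = 24175 remainder 1
24175 ÷ 2 = 12087 remainder 1
12087 ÷ 2 = 6043 remainder 1
6043 ÷ 2 = 3021 remainder 1
3021 ÷ 2 = 1510 remainder 1
1510 ÷ 2 = 755 remainder 0
755 ÷ 2 = 377 remainder 1
377 ÷ 2 = 188 remainder 1
188 ÷ 2 = 94 remainder 0
94 ÷ 2 = 47 remainder 0
47 ÷ 2 = 23 remainder 1
23 ÷ 2 = 11 remainder 1
11 ÷ 2 = 5 remainder 1
5 ÷ 2 = 2 remainder 1
2 ÷ 2 = 1 remainder 0
1 ÷ 2 = 0 remainder 1
Reading remainders bottom-up:
= 1011110011011111


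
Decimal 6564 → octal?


Divide by 8 repeatedly:
6564 ÷ 8 = 820 remainder 4
820 ÷ 8 = 102 remainder 4
102 ÷ 8 = 12 remainder 6
12 ÷ 8 = 1 remainder 4
1 ÷ 8 = 0 remainder 1
Reading remainders bottom-up:
= 0o14644


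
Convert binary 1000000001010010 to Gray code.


Binary: 1000000001010010
Gray code: G = B XOR (B >> 1)
B >> 1 = 0100000000101001
1000000001010010 XOR 0100000000101001:
  1 XOR 0 = 1
  0 XOR 1 = 1
  0 XOR 0 = 0
  0 XOR 0 = 0
  0 XOR 0 = 0
  0 XOR 0 = 0
  0 XOR 0 = 0
  0 XOR 0 = 0
  0 XOR 0 = 0
  1 XOR 0 = 1
  0 XOR 1 = 1
  1 XOR 0 = 1
  0 XOR 1 = 1
  0 XOR 0 = 0
  1 XOR 0 = 1
  0 XOR 1 = 1
= 1100000001111011


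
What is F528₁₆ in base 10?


Positional values:
Position 0: 8 × 16^0 = 8 × 1 = 8
Position 1: 2 × 16^1 = 2 × 16 = 32
Position 2: 5 × 16^2 = 5 × 256 = 1280
Position 3: F × 16^3 = 15 × 4096 = 61440
Sum = 8 + 32 + 1280 + 61440
= 62760


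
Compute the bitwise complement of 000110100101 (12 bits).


Original: 000110100101
Invert all bits:
  bit 0: 0 → 1
  bit 1: 0 → 1
  bit 2: 0 → 1
  bit 3: 1 → 0
  bit 4: 1 → 0
  bit 5: 0 → 1
  bit 6: 1 → 0
  bit 7: 0 → 1
  bit 8: 0 → 1
  bit 9: 1 → 0
  bit 10: 0 → 1
  bit 11: 1 → 0
= 111001011010


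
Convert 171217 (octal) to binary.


Each octal digit → 3 binary bits:
  1 = 001
  7 = 111
  1 = 001
  2 = 010
  1 = 001
  7 = 111
Concatenate: 001 111 001 010 001 111
= 001111001010001111


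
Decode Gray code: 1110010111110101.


Gray code: 1110010111110101
MSB stays the same: 1
Each subsequent bit = prev_binary XOR current_gray:
  B[1] = 1 XOR 1 = 0
  B[2] = 0 XOR 1 = 1
  B[3] = 1 XOR 0 = 1
  B[4] = 1 XOR 0 = 1
  B[5] = 1 XOR 1 = 0
  B[6] = 0 XOR 0 = 0
  B[7] = 0 XOR 1 = 1
  B[8] = 1 XOR 1 = 0
  B[9] = 0 XOR 1 = 1
  B[10] = 1 XOR 1 = 0
  B[11] = 0 XOR 1 = 1
  B[12] = 1 XOR 0 = 1
  B[13] = 1 XOR 1 = 0
  B[14] = 0 XOR 0 = 0
  B[15] = 0 XOR 1 = 1
= 1011100101011001 (47449 decimal)


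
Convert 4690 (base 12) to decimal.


Positional values (base 12):
  0 × 12^0 = 0 × 1 = 0
  9 × 12^1 = 9 × 12 = 108
  6 × 12^2 = 6 × 144 = 864
  4 × 12^3 = 4 × 1728 = 6912
Sum = 0 + 108 + 864 + 6912
= 7884


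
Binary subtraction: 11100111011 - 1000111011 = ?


Align and subtract column by column (LSB to MSB, borrowing when needed):
  11100111011
- 01000111011
  -----------
  col 0: (1 - 0 borrow-in) - 1 → 1 - 1 = 0, borrow out 0
  col 1: (1 - 0 borrow-in) - 1 → 1 - 1 = 0, borrow out 0
  col 2: (0 - 0 borrow-in) - 0 → 0 - 0 = 0, borrow out 0
  col 3: (1 - 0 borrow-in) - 1 → 1 - 1 = 0, borrow out 0
  col 4: (1 - 0 borrow-in) - 1 → 1 - 1 = 0, borrow out 0
  col 5: (1 - 0 borrow-in) - 1 → 1 - 1 = 0, borrow out 0
  col 6: (0 - 0 borrow-in) - 0 → 0 - 0 = 0, borrow out 0
  col 7: (0 - 0 borrow-in) - 0 → 0 - 0 = 0, borrow out 0
  col 8: (1 - 0 borrow-in) - 0 → 1 - 0 = 1, borrow out 0
  col 9: (1 - 0 borrow-in) - 1 → 1 - 1 = 0, borrow out 0
  col 10: (1 - 0 borrow-in) - 0 → 1 - 0 = 1, borrow out 0
Reading bits MSB→LSB: 10100000000
Strip leading zeros: 10100000000
= 10100000000
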